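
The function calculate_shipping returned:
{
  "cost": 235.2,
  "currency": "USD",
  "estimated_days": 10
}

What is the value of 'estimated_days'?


10


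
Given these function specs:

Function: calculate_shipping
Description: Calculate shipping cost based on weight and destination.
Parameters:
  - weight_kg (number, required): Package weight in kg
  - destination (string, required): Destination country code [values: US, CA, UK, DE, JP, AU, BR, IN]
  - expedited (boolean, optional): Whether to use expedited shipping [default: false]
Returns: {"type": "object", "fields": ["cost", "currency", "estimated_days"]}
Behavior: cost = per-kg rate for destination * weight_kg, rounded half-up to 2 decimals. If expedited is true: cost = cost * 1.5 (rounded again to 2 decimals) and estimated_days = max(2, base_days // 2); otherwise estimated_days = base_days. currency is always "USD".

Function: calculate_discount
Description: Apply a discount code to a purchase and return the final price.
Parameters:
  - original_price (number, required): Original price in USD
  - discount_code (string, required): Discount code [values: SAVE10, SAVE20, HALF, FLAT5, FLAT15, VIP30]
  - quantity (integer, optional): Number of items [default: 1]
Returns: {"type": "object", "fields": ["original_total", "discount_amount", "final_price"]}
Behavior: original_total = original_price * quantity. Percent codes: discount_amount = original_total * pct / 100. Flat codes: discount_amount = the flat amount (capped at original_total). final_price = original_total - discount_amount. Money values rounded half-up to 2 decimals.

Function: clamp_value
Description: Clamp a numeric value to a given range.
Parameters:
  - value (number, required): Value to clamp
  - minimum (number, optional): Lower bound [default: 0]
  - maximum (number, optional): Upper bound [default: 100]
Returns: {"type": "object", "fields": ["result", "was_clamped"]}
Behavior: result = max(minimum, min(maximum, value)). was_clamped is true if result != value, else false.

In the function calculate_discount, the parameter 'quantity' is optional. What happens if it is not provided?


The calculate_discount spec declares:
  - quantity (integer, optional): Number of items [default: 1]
It defaults to 1


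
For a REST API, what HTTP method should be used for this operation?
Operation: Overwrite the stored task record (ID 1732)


GET = read, POST = create, PUT = update/replace, DELETE = remove
This operation is an update/replace.
PUT


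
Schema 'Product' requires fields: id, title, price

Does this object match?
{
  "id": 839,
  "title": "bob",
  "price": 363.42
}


Checking required fields... All present.
Valid - all required fields present


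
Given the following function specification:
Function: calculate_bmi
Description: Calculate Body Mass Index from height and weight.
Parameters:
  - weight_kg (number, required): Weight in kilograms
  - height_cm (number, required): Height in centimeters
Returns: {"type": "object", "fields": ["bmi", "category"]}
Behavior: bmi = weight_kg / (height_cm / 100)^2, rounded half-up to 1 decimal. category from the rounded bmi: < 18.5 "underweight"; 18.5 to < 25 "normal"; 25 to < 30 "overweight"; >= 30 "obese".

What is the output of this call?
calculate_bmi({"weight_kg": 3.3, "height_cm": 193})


height_m = 193 / 100 = 1.93
bmi = 3.3 / 1.93^2 = 3.3 / 3.7249 = 0.88593 -> 0.9
0.9 < 18.5 -> underweight
Output:
{"bmi": 0.9, "category": "underweight"}


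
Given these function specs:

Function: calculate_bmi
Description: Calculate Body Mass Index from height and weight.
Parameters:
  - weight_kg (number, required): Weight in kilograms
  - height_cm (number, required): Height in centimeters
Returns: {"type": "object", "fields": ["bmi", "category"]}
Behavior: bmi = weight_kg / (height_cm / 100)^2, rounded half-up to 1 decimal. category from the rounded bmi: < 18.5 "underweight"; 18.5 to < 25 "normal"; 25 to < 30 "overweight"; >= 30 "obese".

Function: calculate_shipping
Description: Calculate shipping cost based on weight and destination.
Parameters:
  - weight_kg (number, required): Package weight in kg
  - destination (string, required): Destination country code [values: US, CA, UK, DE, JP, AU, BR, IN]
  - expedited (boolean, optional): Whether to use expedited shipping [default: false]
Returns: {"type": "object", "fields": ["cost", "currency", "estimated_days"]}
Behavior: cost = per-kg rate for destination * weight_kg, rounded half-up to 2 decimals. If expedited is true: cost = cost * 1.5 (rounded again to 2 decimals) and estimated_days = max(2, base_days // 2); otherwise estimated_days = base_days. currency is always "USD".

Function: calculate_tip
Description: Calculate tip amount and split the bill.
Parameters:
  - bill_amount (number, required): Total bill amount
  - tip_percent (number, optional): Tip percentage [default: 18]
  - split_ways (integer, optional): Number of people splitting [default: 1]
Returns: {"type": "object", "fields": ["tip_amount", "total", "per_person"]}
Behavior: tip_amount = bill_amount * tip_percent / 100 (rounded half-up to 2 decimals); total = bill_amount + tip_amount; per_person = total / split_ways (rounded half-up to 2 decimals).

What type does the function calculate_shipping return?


The calculate_shipping spec declares Returns: {"type": "object", "fields": ["cost", "currency", "estimated_days"]}
Type:
object


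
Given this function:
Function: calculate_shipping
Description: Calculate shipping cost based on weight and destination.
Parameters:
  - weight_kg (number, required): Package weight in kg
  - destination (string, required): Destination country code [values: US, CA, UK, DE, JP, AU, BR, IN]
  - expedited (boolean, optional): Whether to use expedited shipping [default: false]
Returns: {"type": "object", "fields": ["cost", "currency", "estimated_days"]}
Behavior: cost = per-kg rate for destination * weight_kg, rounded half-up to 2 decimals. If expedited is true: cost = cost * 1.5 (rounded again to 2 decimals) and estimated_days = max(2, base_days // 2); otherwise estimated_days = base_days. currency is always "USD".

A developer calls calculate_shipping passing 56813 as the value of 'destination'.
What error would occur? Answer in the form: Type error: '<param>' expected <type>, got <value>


Spec: 'destination' is declared as string; 56813 is an integer.
Type error: 'destination' expected string, got 56813


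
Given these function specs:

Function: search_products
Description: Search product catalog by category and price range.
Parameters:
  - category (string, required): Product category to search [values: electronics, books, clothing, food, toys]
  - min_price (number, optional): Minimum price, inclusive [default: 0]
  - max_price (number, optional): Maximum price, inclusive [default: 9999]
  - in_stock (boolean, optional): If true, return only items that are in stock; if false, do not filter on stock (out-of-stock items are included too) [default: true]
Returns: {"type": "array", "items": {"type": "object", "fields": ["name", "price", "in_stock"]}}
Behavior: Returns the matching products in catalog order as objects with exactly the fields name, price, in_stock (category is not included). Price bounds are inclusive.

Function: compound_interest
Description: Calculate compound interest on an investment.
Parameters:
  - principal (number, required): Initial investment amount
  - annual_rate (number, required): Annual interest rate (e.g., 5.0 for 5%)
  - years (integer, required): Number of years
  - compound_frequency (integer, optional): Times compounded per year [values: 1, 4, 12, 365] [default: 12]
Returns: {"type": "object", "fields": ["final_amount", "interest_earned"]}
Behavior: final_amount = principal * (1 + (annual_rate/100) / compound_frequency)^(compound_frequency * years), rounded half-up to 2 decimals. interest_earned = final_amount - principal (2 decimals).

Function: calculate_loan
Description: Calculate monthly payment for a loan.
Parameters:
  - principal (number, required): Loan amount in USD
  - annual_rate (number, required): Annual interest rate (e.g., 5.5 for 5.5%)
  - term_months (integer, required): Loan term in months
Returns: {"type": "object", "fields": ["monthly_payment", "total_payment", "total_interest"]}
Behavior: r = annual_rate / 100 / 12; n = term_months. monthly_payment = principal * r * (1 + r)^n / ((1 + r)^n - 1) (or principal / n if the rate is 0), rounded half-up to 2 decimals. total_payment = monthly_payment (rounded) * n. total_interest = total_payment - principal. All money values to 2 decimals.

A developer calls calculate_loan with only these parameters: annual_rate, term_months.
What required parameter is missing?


Required parameters: principal, annual_rate, term_months
Provided: annual_rate, term_months
Missing: principal
principal


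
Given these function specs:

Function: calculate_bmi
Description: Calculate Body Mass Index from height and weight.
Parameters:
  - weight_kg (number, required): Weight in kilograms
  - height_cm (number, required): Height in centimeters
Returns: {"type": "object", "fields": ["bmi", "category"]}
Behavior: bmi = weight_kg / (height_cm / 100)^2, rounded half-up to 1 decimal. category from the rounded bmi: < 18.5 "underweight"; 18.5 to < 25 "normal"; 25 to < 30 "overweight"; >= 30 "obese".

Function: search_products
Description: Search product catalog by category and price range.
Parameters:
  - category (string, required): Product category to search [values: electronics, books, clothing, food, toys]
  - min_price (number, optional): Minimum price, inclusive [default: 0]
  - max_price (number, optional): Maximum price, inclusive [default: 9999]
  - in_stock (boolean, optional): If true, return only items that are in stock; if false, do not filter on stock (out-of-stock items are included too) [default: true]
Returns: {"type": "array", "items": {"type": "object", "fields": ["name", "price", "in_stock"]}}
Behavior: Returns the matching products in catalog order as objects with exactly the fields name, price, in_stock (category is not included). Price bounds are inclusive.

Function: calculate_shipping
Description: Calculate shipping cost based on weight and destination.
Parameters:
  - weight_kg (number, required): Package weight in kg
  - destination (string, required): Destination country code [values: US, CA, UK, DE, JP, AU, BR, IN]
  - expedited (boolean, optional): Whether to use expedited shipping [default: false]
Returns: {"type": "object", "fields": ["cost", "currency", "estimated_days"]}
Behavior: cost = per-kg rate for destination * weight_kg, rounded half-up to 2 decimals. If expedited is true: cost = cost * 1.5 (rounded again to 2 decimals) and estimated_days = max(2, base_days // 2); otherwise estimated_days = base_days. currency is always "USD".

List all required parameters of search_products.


Parameters of search_products and their required/optional flag:
  category: required
  min_price: optional
  max_price: optional
  in_stock: optional
category


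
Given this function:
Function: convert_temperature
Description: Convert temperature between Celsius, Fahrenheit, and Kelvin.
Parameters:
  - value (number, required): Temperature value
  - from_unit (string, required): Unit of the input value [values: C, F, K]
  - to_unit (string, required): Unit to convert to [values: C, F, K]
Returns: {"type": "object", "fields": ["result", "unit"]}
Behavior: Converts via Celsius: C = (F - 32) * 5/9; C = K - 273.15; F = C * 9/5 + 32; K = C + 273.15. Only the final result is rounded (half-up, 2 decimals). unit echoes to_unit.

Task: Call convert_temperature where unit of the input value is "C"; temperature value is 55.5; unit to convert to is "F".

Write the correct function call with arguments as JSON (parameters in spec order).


Mapping each described value to its parameter name:
  'Unit of the input value' -> from_unit = "C"
  'Temperature value' -> value = 55.5
  'Unit to convert to' -> to_unit = "F"
convert_temperature({"value": 55.5, "from_unit": "C", "to_unit": "F"})


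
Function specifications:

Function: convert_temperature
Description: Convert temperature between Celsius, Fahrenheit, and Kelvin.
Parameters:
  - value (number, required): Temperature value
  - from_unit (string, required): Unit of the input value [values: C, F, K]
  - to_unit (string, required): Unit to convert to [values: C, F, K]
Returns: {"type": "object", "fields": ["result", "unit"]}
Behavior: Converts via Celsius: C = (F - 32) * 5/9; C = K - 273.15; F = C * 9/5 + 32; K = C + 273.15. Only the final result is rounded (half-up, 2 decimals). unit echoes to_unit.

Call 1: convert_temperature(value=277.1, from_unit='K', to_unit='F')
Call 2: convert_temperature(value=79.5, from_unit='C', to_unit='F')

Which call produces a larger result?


Call 1:
  To C: 277.1 - 273.15 = 3.95
  To F: 3.95 * 9/5 + 32 = 39.11
  Round to 2 decimals: 39.11
  -> 39.11 F
Call 2:
  Input already in C: 79.5
  To F: 79.5 * 9/5 + 32 = 175.1
  Round to 2 decimals: 175.1
  -> 175.1 F
Call 2 (175.1 F)


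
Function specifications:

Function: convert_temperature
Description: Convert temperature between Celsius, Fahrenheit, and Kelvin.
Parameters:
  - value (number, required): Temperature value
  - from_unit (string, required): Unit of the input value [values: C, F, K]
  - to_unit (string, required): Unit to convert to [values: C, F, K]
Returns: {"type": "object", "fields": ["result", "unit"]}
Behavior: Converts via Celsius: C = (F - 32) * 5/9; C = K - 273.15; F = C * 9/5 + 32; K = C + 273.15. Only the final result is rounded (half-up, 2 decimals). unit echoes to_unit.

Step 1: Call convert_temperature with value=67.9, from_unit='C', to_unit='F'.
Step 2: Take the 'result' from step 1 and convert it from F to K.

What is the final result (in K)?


Step 1: convert_temperature(value=67.9, from_unit=C, to_unit=F)
  Input already in C: 67.9
  To F: 67.9 * 9/5 + 32 = 154.22
  Round to 2 decimals: 154.22
  -> result = 154.22 F
Step 2: convert_temperature(value=154.22, from_unit=F, to_unit=K)
  To C: (154.22 - 32) * 5/9 = 67.9
  To K: 67.9 + 273.15 = 341.05
  Round to 2 decimals: 341.05
  -> result = 341.05 K
341.05 K


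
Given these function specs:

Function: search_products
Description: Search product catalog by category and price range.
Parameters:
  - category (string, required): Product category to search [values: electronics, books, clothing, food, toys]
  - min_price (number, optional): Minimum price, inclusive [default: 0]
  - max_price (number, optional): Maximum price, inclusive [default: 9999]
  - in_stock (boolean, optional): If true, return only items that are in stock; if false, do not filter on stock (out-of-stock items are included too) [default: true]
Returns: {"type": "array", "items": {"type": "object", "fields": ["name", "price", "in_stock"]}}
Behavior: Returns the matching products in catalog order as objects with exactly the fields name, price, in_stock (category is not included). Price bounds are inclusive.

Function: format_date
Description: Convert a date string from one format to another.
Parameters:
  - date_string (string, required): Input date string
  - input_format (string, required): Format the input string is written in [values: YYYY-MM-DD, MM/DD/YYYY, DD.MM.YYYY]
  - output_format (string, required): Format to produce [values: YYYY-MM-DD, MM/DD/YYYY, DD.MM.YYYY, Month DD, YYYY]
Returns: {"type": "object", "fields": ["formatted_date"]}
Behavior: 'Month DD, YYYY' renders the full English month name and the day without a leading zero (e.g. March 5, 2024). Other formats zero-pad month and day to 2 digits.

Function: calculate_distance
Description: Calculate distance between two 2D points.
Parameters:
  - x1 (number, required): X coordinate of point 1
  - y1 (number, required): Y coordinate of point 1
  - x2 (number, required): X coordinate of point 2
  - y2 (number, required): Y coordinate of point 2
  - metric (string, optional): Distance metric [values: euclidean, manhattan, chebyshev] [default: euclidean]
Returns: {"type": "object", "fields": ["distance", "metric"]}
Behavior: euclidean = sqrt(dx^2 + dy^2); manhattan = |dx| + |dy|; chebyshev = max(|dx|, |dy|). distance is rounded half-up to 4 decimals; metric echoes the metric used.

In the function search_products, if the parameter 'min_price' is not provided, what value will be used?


The search_products spec declares:
  - min_price (number, optional): Minimum price, inclusive [default: 0]
Default:
0


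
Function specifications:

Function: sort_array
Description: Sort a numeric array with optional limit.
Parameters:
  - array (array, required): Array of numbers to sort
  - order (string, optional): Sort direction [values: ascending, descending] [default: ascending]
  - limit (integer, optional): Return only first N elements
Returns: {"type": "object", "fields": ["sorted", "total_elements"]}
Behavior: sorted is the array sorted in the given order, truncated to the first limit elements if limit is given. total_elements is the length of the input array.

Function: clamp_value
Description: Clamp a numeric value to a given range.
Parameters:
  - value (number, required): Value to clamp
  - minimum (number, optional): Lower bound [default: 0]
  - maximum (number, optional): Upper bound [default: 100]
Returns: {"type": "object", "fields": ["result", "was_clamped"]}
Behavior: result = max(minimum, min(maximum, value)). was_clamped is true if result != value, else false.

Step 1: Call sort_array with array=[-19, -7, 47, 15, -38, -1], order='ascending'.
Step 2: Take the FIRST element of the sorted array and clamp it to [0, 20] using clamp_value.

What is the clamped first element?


Step 1: sort_array(order=ascending)
  sorted: [-38, -19, -7, -1, 15, 47]
  -> first element = -38
Step 2: clamp_value(value=-38, minimum=0, maximum=20)
  result = max(0, min(20, -38)) = max(0, -38) = 0
  was_clamped = (0 != -38) = true
  -> result = 0
0


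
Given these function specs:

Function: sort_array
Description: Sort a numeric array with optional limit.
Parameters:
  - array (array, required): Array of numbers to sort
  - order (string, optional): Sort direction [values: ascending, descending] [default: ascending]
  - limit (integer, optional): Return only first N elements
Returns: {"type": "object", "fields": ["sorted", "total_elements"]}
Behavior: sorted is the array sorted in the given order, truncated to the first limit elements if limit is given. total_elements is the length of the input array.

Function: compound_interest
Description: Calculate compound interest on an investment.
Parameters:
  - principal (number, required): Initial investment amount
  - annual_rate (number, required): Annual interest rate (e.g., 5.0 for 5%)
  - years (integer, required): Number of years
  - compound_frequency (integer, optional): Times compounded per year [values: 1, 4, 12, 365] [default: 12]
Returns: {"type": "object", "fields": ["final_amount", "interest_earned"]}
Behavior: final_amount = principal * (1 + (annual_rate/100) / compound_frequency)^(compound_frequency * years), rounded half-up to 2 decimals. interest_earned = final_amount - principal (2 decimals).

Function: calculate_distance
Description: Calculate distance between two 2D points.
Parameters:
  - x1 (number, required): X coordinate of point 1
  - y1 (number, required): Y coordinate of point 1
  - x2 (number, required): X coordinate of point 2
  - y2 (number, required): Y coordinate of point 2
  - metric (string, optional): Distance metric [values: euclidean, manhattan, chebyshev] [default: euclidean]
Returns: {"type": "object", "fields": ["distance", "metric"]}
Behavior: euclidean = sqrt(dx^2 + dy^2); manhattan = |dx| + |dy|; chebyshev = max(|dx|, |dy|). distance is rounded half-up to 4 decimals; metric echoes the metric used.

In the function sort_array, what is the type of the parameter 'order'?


The sort_array spec declares:
  - order (string, optional): Sort direction [values: ascending, descending] [default: ascending]
Type:
string


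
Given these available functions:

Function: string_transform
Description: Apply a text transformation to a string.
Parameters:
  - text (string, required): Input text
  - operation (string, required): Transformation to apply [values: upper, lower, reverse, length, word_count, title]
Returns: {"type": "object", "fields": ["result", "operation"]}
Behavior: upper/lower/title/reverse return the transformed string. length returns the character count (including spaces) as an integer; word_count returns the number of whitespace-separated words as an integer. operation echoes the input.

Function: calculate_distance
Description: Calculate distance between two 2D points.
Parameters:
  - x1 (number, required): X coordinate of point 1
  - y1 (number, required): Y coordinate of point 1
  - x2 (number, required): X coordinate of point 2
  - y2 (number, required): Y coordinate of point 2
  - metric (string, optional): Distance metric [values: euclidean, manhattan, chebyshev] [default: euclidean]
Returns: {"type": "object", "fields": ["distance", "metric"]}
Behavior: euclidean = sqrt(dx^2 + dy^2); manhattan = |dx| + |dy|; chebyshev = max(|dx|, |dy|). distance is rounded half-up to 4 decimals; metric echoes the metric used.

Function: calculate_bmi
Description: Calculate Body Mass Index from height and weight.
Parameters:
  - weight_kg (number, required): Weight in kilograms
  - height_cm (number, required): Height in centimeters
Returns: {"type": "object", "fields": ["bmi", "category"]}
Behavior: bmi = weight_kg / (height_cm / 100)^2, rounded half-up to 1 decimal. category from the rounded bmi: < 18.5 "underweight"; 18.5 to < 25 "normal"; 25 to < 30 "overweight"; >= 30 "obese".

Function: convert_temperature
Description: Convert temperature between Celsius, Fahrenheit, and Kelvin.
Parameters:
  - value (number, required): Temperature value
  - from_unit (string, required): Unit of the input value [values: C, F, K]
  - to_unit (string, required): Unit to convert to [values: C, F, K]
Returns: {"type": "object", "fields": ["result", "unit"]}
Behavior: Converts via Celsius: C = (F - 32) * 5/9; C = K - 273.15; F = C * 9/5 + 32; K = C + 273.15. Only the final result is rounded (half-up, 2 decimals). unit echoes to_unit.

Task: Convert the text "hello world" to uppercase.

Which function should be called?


The task needs a function whose description is: Apply a text transformation to a string.
string_transform


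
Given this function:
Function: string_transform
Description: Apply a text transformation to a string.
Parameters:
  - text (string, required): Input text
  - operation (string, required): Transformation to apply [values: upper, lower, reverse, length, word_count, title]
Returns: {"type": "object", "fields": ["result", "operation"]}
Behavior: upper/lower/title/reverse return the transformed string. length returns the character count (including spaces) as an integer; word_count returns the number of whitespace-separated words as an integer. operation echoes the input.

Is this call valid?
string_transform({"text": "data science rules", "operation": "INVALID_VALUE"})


Checking parameter values...
Parameter 'operation' has value 'INVALID_VALUE' not in allowed: upper, lower, reverse, length, word_count, title
Invalid - 'operation' must be one of upper, lower, reverse, length, word_count, title


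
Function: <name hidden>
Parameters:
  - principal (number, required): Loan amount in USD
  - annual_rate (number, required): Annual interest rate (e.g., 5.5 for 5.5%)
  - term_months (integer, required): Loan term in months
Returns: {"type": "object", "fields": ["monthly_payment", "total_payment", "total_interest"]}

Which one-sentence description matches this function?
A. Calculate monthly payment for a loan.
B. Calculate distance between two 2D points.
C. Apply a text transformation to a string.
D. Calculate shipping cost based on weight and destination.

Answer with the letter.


Parameters principal, annual_rate, term_months and return ["monthly_payment", "total_payment", "total_interest"] fit: Calculate monthly payment for a loan.
A


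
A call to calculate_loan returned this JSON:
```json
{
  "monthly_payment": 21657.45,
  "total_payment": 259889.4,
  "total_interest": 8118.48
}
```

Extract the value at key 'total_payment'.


259889.4


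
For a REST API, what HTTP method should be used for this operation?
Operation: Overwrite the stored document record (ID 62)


GET = read, POST = create, PUT = update/replace, DELETE = remove
This operation is an update/replace.
PUT


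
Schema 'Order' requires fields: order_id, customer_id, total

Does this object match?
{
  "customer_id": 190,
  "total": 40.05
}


Checking required fields...
Missing: order_id
Invalid - missing required field 'order_id'


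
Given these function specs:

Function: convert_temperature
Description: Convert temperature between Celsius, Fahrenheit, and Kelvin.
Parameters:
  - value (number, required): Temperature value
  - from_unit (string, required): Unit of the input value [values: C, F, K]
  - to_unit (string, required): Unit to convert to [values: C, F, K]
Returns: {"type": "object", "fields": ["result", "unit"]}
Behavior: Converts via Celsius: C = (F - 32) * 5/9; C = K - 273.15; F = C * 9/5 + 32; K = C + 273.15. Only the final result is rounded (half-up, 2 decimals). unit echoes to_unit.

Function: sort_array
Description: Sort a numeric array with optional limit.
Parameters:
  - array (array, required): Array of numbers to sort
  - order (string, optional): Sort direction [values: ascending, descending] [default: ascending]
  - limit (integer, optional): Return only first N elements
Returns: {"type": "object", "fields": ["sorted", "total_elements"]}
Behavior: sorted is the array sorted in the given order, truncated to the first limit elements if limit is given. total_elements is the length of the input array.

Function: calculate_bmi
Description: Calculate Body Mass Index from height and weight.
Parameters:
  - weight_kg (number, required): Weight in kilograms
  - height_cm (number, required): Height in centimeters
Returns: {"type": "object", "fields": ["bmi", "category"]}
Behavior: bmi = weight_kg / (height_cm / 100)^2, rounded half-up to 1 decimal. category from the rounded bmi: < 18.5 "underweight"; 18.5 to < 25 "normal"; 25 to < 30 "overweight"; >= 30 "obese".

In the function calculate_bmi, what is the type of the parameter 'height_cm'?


The calculate_bmi spec declares:
  - height_cm (number, required): Height in centimeters
Type:
number


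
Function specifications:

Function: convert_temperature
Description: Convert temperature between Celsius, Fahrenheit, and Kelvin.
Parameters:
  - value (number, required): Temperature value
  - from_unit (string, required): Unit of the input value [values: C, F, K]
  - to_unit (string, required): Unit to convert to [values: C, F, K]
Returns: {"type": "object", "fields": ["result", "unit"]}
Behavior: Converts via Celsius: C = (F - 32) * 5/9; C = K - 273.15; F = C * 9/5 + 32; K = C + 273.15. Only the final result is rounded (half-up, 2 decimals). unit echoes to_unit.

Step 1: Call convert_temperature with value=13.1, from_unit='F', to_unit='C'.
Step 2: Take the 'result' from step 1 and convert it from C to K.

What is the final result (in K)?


Step 1: convert_temperature(value=13.1, from_unit=F, to_unit=C)
  To C: (13.1 - 32) * 5/9 = -10.5
  Target is C: -10.5
  Round to 2 decimals: -10.5
  -> result = -10.5 C
Step 2: convert_temperature(value=-10.5, from_unit=C, to_unit=K)
  Input already in C: -10.5
  To K: -10.5 + 273.15 = 262.65
  Round to 2 decimals: 262.65
  -> result = 262.65 K
262.65 K


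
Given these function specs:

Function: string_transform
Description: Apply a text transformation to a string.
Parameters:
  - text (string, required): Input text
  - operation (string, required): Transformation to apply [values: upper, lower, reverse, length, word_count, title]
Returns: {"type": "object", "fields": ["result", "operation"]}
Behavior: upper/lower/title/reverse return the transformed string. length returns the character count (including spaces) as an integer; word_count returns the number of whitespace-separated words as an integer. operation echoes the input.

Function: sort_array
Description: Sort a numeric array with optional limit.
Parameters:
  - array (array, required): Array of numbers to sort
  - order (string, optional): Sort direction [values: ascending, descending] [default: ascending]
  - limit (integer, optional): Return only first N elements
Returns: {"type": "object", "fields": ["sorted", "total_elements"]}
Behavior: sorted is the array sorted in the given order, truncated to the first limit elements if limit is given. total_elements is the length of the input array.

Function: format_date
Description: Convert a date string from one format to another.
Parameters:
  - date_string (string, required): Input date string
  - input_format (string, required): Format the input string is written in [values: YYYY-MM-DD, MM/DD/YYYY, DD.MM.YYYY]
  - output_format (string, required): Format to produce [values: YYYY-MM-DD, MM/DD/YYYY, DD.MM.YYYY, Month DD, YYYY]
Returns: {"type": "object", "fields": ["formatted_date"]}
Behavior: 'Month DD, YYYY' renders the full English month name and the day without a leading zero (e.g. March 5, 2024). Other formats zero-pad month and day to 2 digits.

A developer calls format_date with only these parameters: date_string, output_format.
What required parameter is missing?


Required parameters: date_string, input_format, output_format
Provided: date_string, output_format
Missing: input_format
input_format


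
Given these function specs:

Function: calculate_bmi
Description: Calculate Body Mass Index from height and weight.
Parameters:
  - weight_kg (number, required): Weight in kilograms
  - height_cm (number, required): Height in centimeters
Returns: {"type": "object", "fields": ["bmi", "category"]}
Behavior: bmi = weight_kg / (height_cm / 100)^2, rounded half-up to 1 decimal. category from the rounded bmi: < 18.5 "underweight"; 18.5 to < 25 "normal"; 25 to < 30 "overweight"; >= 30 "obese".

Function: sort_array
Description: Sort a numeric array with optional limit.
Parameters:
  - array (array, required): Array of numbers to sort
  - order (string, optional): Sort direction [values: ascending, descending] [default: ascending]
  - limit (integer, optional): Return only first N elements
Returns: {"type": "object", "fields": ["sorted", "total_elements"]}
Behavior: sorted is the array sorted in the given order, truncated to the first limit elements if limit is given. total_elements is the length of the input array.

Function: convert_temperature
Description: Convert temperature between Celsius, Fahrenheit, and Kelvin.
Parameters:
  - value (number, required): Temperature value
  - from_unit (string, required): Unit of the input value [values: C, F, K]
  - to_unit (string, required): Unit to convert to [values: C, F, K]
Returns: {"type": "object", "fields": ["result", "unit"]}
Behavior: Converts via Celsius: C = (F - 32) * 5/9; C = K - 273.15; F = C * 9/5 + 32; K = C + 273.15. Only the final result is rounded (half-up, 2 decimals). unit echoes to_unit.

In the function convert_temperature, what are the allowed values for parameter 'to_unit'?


The convert_temperature spec declares:
  - to_unit (string, required): Unit to convert to [values: C, F, K]
Allowed values:
C, F, K


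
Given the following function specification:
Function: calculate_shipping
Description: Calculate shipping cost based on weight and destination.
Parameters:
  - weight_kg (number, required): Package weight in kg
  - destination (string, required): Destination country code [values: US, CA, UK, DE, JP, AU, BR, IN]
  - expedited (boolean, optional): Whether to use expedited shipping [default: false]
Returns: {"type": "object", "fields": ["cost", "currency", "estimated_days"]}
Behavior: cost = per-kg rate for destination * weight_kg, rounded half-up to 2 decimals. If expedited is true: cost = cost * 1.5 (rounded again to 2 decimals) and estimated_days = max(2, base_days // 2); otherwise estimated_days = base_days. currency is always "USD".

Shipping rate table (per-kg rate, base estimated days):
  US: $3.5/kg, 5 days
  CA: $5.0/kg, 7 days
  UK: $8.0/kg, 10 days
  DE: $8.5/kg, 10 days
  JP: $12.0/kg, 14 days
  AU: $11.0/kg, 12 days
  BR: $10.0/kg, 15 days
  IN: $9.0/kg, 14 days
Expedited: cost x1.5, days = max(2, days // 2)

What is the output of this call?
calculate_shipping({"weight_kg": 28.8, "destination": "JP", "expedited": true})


Rate for JP: $12.0/kg, base 14 days
cost = 12.0 * 28.8 = 345.6 -> 345.60
expedited: cost = 345.60 * 1.5 = 518.4 -> 518.40; estimated_days = max(2, 14 // 2) = 7
Output:
{"cost": 518.4, "currency": "USD", "estimated_days": 7}


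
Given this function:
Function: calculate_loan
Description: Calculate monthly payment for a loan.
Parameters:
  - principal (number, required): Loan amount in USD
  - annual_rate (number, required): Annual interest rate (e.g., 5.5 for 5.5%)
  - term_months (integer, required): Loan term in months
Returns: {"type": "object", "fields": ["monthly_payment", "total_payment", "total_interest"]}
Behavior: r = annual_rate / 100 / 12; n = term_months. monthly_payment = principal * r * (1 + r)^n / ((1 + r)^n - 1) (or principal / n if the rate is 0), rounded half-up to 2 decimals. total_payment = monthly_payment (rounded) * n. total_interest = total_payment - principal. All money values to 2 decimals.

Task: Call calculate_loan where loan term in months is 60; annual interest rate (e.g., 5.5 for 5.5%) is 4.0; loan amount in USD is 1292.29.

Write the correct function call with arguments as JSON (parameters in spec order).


Mapping each described value to its parameter name:
  'Loan term in months' -> term_months = 60
  'Annual interest rate (e.g., 5.5 for 5.5%)' -> annual_rate = 4.0
  'Loan amount in USD' -> principal = 1292.29
calculate_loan({"principal": 1292.29, "annual_rate": 4.0, "term_months": 60})


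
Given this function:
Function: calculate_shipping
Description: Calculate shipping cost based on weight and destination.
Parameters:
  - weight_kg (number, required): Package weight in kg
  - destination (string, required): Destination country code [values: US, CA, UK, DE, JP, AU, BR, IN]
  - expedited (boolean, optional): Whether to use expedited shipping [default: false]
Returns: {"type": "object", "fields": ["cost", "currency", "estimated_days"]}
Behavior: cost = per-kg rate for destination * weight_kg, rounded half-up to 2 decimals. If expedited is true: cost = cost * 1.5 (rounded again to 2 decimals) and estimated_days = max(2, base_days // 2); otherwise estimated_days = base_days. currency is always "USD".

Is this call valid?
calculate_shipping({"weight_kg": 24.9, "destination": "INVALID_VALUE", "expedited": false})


Checking parameter values...
Parameter 'destination' has value 'INVALID_VALUE' not in allowed: US, CA, UK, DE, JP, AU, BR, IN
Invalid - 'destination' must be one of US, CA, UK, DE, JP, AU, BR, IN


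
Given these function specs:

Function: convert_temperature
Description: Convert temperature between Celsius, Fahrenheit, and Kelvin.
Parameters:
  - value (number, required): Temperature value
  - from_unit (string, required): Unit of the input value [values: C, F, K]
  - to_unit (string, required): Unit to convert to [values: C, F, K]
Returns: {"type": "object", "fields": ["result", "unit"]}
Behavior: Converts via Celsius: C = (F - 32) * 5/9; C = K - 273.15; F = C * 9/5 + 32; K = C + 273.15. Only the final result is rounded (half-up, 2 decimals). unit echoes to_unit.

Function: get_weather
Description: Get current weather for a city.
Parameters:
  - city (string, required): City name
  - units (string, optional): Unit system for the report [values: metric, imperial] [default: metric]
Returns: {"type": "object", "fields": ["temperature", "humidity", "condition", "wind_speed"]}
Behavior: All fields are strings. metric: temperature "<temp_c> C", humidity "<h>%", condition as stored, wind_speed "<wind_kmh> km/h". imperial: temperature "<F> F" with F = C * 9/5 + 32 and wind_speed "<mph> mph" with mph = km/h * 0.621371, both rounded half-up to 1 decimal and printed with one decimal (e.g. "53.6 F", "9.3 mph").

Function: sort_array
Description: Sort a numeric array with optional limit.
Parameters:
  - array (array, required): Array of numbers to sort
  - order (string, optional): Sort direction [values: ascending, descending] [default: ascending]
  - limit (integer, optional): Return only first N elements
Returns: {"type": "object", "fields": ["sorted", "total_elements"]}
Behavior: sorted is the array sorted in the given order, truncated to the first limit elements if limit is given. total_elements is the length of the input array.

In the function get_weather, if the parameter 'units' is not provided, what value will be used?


The get_weather spec declares:
  - units (string, optional): Unit system for the report [values: metric, imperial] [default: metric]
Default:
metric


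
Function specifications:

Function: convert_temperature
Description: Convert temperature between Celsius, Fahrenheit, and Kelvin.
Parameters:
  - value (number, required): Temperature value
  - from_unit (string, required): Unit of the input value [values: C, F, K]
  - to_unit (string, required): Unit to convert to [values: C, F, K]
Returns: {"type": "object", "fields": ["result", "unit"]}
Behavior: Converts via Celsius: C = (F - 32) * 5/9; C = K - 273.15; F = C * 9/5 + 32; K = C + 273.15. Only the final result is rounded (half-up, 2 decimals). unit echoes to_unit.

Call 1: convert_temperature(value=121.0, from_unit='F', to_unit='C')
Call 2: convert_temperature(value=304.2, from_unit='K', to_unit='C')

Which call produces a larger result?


Call 1:
  To C: (121 - 32) * 5/9 = 49.444444
  Target is C: 49.444444
  Round to 2 decimals: 49.44
  -> 49.44 C
Call 2:
  To C: 304.2 - 273.15 = 31.05
  Target is C: 31.05
  Round to 2 decimals: 31.05
  -> 31.05 C
Call 1 (49.44 C)


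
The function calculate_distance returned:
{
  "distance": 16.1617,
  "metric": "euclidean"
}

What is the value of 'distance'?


16.1617


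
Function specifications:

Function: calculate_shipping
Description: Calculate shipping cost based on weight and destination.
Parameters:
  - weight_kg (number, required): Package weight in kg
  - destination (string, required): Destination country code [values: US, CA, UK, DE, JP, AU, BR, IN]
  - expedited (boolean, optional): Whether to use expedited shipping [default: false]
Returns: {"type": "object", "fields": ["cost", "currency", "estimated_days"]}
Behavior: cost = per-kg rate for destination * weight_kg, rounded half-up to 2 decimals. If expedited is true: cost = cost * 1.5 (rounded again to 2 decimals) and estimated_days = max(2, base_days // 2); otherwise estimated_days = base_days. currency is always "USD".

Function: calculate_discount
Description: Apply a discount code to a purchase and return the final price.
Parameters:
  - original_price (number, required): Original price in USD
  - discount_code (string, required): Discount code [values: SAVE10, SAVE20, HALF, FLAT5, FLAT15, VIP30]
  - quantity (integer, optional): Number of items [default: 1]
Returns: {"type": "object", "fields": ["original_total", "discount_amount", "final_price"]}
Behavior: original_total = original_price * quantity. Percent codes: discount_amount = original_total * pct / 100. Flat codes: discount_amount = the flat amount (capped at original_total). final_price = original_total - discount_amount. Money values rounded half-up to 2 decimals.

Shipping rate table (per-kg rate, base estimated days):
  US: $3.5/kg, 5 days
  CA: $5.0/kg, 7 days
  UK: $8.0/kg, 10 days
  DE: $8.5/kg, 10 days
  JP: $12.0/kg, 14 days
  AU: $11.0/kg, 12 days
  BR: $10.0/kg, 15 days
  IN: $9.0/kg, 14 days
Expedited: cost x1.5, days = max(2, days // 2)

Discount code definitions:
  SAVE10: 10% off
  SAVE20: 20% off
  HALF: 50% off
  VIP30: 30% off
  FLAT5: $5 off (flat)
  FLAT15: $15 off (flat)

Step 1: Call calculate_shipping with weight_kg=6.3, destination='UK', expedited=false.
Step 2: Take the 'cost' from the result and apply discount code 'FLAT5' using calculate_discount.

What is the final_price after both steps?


Step 1: calculate_shipping(weight_kg=6.3, destination=UK, expedited=false)
  Rate for UK: $8.0/kg, base 10 days
  cost = 8.0 * 6.3 = 50.4 -> 50.40
  expedited not set/false: estimated_days = 10
  -> cost = 50.40 USD
Step 2: calculate_discount(original_price=50.4, discount_code=FLAT5, quantity=1)
  original_total = 50.4 * 1 = 50.40
  FLAT5 = $5 flat: discount_amount = min(5.00, 50.40) = 5.00
  final_price = 50.40 - 5.00 = 45.40
  -> final_price = 45.40
$45.40
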